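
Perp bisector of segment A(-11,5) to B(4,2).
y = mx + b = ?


Midpoint = (-3.5, 3.5)
Slope of AB = dy/dx = -3/15 = -0.2000
Perp slope = -dx/dy = 15/3 = 5.0000
b = My - (perp slope)*Mx = 3.5 + (15*(-3.5))/(-3) = 3.5 + 17.5000 = 21.0000

y = 5.0000x + 21.0000


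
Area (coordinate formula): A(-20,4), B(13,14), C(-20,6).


-20*(14-6) = -160
13*(6-4) = 26
-20*(4-14) = 200
sum = 66
Area = |66|/2 = 33.0000

33.0000 sq units


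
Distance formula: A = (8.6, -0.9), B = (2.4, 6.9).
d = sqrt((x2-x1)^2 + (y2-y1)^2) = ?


dx = 2.4 - 8.6 = -6.2
dy = 6.9 + 0.9 = 7.8
d = sqrt(38.44 + 60.84) = sqrt(99.28) = 9.9639

9.9639


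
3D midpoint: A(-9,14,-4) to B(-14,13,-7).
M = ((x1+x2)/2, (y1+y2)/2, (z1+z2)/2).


Mx = (-9- 14)/2 = -11.5000
My = (14+13)/2 = 13.5000
Mz = (-4- 7)/2 = -5.5000

M = (-11.5000, 13.5000, -5.5000)


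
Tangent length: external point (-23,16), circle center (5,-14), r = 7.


d = sqrt((-23-5)^2 + (16+ 14)^2) = sqrt(784+900) = 41.0366
L = sqrt(1684.0000 - 49) = sqrt(1635.0000) = 40.4351

40.4351


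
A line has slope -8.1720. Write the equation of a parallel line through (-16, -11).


Parallel lines have equal slopes.
m2 = -8.1720
b2 = -11 + 8.1720*(-16) = -141.7520

y = -8.1720x - 141.7520


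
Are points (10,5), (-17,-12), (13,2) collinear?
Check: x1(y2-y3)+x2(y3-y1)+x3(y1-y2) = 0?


10*(-12-2) - 17*(2-5) + 13*(5+ 12)
= -140 + 51 + 221 = 132

No, not collinear (determinant = 132)


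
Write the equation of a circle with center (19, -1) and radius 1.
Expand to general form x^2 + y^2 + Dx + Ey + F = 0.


(x-19)^2 + (y+ 1)^2 = 1^2
D = -2h = -38, E = -2k = 2
F = h^2+k^2-r^2 = 361+1-1 = 361

x^2 + y^2 - 38x + 2y + 361 = 0


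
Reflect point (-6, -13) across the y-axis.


Reflection rule for y-axis: (-x, y)
(-6, -13) -> (6, -13)

(6, -13)


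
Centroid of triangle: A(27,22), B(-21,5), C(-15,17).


Gx = (27- 21- 15)/3 = -9/3 = -3.0000
Gy = (22+5+17)/3 = 44/3 = 14.6667

G = (-3.0000, 14.6667)


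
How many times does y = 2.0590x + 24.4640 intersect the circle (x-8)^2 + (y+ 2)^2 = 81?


Substitute y = 2.0590x + 24.4640: (x-8)^2 + (2.0590x+24.4640+ 2)^2 = 81
Expand to Ax^2 + Bx + C = 0, where b-k = 26.464
A = 1+m^2 = 5.239481
B = 2(m(b-k) - h) = 2(2.0590*26.464 - 8) = 92.978752
C = h^2 + (b-k)^2 - r^2 = 64 + 700.343296 - 81 = 683.343296
disc = B^2-4AC = 8645.0483 - 14321.4569 = -5676.4086
disc < 0

0 intersection points


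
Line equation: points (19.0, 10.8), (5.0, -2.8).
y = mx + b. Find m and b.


m = (-13.6)/(-14.0) = 0.9714
b = y1 - m*x1 = 10.8 - (-13.6*19.0)/(-14.0) = 10.8 - 18.4571 = -7.6571

y = 0.9714x - 7.6571


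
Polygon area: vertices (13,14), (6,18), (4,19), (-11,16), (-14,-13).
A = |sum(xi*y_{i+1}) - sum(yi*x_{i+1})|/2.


sum(xi*y_{i+1}) = 13*18 + 6*19 + 4*16 - 11*(-13) - 14*14 = 359
sum(yi*x_{i+1}) = 14*6 + 18*4 + 19*(-11) + 16*(-14) - 13*13 = -446
Area = |359 + 446|/2 = 805/2 = 402.5000

402.5000 sq units


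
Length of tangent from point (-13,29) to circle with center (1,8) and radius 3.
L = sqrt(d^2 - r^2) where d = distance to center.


d = sqrt((-13-1)^2 + (29-8)^2) = sqrt(196+441) = 25.2389
L = sqrt(637.0000 - 9) = sqrt(628.0000) = 25.0599

25.0599


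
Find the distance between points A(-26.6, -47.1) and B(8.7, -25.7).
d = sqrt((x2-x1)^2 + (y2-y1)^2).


dx = 8.7 + 26.6 = 35.3
dy = -25.7 + 47.1 = 21.4
d = sqrt(1246.09 + 457.96) = sqrt(1704.05) = 41.2801

41.2801


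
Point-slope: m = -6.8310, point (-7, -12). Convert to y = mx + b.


y + 12 = -6.8310(x + 7)
y = -6.8310x - 12 + 6.8310*(-7)
y = -6.8310x - 59.8170

y = -6.8310x - 59.8170


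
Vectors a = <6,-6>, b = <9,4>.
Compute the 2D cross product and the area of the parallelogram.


cross = 6*4 + 6*9 = 24 + 54 = 78
Parallelogram area = |78| = 78

cross = 78, parallelogram area = 78


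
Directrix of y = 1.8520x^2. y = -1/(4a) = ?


a = 1.8520
1/(4a) = 0.1350
directrix: y = -0.1350 = -0.1350

y = -0.1350


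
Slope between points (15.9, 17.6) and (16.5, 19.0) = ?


dy = 19.0 - 17.6 = 1.4
dx = 16.5 - 15.9 = 0.6
m = 1.4/0.6 = 2.3333

m = 2.3333


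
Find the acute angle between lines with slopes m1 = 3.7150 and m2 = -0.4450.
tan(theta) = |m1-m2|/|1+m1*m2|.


m1-m2 = 4.16
1+m1*m2 = -0.653175
tan(theta) = |4.16/(-0.653175)| = 6.368890
theta = arctan(|4.16/(-0.653175)|) = 81.0767 degrees (acute angle)

81.0767 degrees


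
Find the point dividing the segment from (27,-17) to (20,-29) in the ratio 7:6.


Px = (7*20 + 6*27)/13 = 302/13 = 23.2308
Py = (7*(-29) + 6*(-17))/13 = -305/13 = -23.4615

P = (23.2308, -23.4615)


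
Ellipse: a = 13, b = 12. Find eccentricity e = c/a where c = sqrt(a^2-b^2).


c = sqrt(169-144) = sqrt(25) = 5.0000
e = c/a = 5/13 = 0.3846

e = 0.3846


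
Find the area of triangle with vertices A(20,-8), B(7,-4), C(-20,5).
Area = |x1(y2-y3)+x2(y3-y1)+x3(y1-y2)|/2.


20*(-4-5) = -180
7*(5+ 8) = 91
-20*(-8+ 4) = 80
sum = -9
Area = |-9|/2 = 4.5000

4.5000 sq units


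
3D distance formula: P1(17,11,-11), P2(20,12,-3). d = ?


dx=3, dy=1, dz=8
d = sqrt(9+1+64) = sqrt(74) = 8.6023

8.6023


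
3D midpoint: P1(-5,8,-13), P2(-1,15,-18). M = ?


Mx = (-5- 1)/2 = -3.0000
My = (8+15)/2 = 11.5000
Mz = (-13- 18)/2 = -15.5000

M = (-3.0000, 11.5000, -15.5000)


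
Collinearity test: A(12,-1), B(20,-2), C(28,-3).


12*(-2+ 3) + 20*(-3+ 1) + 28*(-1+ 2)
= 12 - 40 + 28 = 0

Yes, collinear (determinant = 0)


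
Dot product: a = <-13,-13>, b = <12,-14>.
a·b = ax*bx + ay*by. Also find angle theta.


a·b = -13*12 - 13*(-14) = -156 + 182 = 26
|a| = sqrt(169+169) = 18.3848
|b| = sqrt(144+196) = 18.4391
cos(theta) = 26/(sqrt(338)*sqrt(340)) = 26/sqrt(114920) = 0.076696
theta = arccos(26/sqrt(114920)) = 85.6013 degrees

a·b = 26, theta = 85.6013 deg


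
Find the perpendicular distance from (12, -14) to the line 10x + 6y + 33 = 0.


|10*12 + 6*(-14) + 33| = |69| = 69
sqrt(100 + 36) = sqrt(136) = 11.6619
d = 69/sqrt(136) = 5.9167

5.9167


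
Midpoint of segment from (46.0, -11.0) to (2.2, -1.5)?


Mx = (46.0 + 2.2)/2 = 48.2/2 = 24.1000
My = (-11.0 - 1.5)/2 = -12.5/2 = -6.2500

(24.1000, -6.2500)


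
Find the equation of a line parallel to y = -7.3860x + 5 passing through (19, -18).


Parallel lines have equal slopes.
m2 = -7.3860
b2 = -18 + 7.3860*19 = 122.3340

y = -7.3860x + 122.3340


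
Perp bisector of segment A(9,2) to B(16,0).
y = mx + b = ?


Midpoint = (12.5, 1)
Slope of AB = dy/dx = -2/7 = -0.2857
Perp slope = -dx/dy = 7/2 = 3.5000
b = My - (perp slope)*Mx = 1 + (7*12.5)/(-2) = 1 - 43.7500 = -42.7500

y = 3.5000x - 42.7500


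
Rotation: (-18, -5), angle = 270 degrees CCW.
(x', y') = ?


cos(270) = 0, sin(270) = -1
x' = -18*0 + 5*(-1) = -5
y' = -18*(-1) - 5*0 = 18

(-5, 18)


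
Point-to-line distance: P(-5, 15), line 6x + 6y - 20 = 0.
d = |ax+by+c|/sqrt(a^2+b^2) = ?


|6*(-5) + 6*15 - 20| = |40| = 40
sqrt(36 + 36) = sqrt(72) = 8.4853
d = 40/sqrt(72) = 4.7140

4.7140


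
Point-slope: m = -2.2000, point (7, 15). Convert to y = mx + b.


y - 15 = -2.2000(x - 7)
y = -2.2000x + 15 + 2.2000*7
y = -2.2000x + 30.4000

y = -2.2000x + 30.4000


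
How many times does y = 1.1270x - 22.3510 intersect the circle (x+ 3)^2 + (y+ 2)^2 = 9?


Substitute y = 1.1270x - 22.3510: (x+ 3)^2 + (1.1270x- 22.3510+ 2)^2 = 9
Expand to Ax^2 + Bx + C = 0, where b-k = -20.351
A = 1+m^2 = 2.270129
B = 2(m(b-k) - h) = 2(1.1270*(-20.351) + 3) = -39.871154
C = h^2 + (b-k)^2 - r^2 = 9 + 414.163201 - 9 = 414.163201
disc = B^2-4AC = 1589.7089 - 3760.8156 = -2171.1067
disc < 0

0 intersection points


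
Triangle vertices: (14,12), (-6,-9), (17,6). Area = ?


14*(-9-6) = -210
-6*(6-12) = 36
17*(12+ 9) = 357
sum = 183
Area = |183|/2 = 91.5000

91.5000 sq units


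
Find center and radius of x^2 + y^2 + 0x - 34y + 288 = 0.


h = -D/2 = 0/2 = 0
k = -E/2 = 34/2 = 17
r^2 = h^2 + k^2 - F = 0 + 289 - 288 = 1
r = 1

Center (0, 17), radius = 1


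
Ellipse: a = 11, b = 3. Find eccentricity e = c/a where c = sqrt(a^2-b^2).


c = sqrt(121-9) = sqrt(112) = 10.5830
e = c/a = sqrt(112)/11 = 0.9621

e = 0.9621


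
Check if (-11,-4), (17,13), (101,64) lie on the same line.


-11*(13-64) + 17*(64+ 4) + 101*(-4-13)
= 561 + 1156 - 1717 = 0

Yes, collinear (determinant = 0)


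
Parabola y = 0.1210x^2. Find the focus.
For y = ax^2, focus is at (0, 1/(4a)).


a = 0.1210
4a = 0.4840
focus = (0, 1/0.4840) = (0, 2.0661)

Focus = (0, 2.0661)


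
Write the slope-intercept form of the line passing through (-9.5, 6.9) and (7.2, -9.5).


m = (-16.4)/(16.7) = -0.9820
b = y1 - m*x1 = 6.9 - (-16.4*(-9.5))/(16.7) = 6.9 - 9.3293 = -2.4293

y = -0.9820x - 2.4293


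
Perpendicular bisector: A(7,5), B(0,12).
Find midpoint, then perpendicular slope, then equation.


Midpoint = (3.5, 8.5)
Slope of AB = dy/dx = 7/(-7) = -1.0000
Perp slope = -dx/dy = 7/7 = 1.0000
b = My - (perp slope)*Mx = 8.5 + (-7*3.5)/7 = 8.5 - 3.5000 = 5.0000

y = 1.0000x + 5.0000


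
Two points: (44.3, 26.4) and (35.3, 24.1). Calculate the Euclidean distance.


dx = 35.3 - 44.3 = -9.0
dy = 24.1 - 26.4 = -2.3
d = sqrt(81.0 + 5.29) = sqrt(86.29) = 9.2892

9.2892


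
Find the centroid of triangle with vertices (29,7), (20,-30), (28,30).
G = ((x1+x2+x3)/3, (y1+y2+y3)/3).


Gx = (29+20+28)/3 = 77/3 = 25.6667
Gy = (7- 30+30)/3 = 7/3 = 2.3333

G = (25.6667, 2.3333)


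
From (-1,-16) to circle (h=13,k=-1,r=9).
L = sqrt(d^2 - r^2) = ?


d = sqrt((-1-13)^2 + (-16+ 1)^2) = sqrt(196+225) = 20.5183
L = sqrt(421.0000 - 81) = sqrt(340.0000) = 18.4391

18.4391


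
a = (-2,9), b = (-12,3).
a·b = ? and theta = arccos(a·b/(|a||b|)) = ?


a·b = -2*(-12) + 9*3 = 24 + 27 = 51
|a| = sqrt(4+81) = 9.2195
|b| = sqrt(144+9) = 12.3693
cos(theta) = 51/(sqrt(85)*sqrt(153)) = 51/sqrt(13005) = 0.447214
theta = arccos(51/sqrt(13005)) = 63.4349 degrees

a·b = 51, theta = 63.4349 deg


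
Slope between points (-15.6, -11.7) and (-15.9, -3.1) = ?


dy = -3.1 + 11.7 = 8.6
dx = -15.9 + 15.6 = -0.3
m = 8.6/(-0.3) = -28.6667

m = -28.6667


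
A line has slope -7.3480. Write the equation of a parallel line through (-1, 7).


Parallel lines have equal slopes.
m2 = -7.3480
b2 = 7 + 7.3480*(-1) = -0.3480

y = -7.3480x - 0.3480


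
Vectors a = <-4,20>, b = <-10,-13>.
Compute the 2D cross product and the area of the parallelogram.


cross = -4*(-13) - 20*(-10) = 52 + 200 = 252
Parallelogram area = |252| = 252

cross = 252, parallelogram area = 252


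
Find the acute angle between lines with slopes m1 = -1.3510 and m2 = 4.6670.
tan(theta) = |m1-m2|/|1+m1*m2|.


m1-m2 = -6.018
1+m1*m2 = -5.305117
tan(theta) = |-6.018/(-5.305117)| = 1.134376
theta = arctan(|-6.018/(-5.305117)|) = 48.6025 degrees (acute angle)

48.6025 degrees


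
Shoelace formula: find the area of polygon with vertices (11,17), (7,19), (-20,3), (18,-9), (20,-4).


sum(xi*y_{i+1}) = 11*19 + 7*3 - 20*(-9) + 18*(-4) + 20*17 = 678
sum(yi*x_{i+1}) = 17*7 + 19*(-20) + 3*18 - 9*20 - 4*11 = -431
Area = |678 + 431|/2 = 1109/2 = 554.5000

554.5000 sq units


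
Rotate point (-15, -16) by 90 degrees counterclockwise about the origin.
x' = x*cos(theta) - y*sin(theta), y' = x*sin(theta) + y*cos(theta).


cos(90) = 0, sin(90) = 1
x' = -15*0 + 16*1 = 16
y' = -15*1 - 16*0 = -15

(16, -15)


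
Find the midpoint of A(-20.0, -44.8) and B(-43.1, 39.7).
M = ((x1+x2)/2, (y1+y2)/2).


Mx = (-20.0 - 43.1)/2 = -63.1/2 = -31.5500
My = (-44.8 + 39.7)/2 = -5.1/2 = -2.5500

(-31.5500, -2.5500)


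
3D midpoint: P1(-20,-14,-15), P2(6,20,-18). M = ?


Mx = (-20+6)/2 = -7.0000
My = (-14+20)/2 = 3.0000
Mz = (-15- 18)/2 = -16.5000

M = (-7.0000, 3.0000, -16.5000)


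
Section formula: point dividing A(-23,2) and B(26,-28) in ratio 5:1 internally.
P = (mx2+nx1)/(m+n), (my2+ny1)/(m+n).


Px = (5*26 + 1*(-23))/6 = 107/6 = 17.8333
Py = (5*(-28) + 1*2)/6 = -138/6 = -23.0000

P = (17.8333, -23.0000)


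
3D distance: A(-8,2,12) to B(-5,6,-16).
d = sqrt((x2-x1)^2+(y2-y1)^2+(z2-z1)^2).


dx=3, dy=4, dz=-28
d = sqrt(9+16+784) = sqrt(809) = 28.4429

28.4429


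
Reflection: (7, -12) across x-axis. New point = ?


Reflection rule for x-axis: (x, -y)
(7, -12) -> (7, 12)

(7, 12)


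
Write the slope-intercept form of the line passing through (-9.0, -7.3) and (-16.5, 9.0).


m = (16.3)/(-7.5) = -2.1733
b = y1 - m*x1 = -7.3 - (16.3*(-9.0))/(-7.5) = -7.3 - 19.5600 = -26.8600

y = -2.1733x - 26.8600


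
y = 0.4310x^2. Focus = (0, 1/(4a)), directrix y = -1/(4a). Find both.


a = 0.4310
1/(4a) = 0.5800
Focus = (0, 0.5800)
Directrix: y = -0.5800

Focus = (0, 0.5800), Directrix: y = -0.5800


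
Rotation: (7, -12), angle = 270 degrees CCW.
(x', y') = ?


cos(270) = 0, sin(270) = -1
x' = 7*0 + 12*(-1) = -12
y' = 7*(-1) - 12*0 = -7

(-12, -7)


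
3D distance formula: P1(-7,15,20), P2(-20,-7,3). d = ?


dx=-13, dy=-22, dz=-17
d = sqrt(169+484+289) = sqrt(942) = 30.6920

30.6920


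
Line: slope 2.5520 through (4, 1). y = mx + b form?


y - 1 = 2.5520(x - 4)
y = 2.5520x + 1 - 2.5520*4
y = 2.5520x - 9.2080

y = 2.5520x - 9.2080


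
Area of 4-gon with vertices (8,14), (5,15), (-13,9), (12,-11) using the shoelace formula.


sum(xi*y_{i+1}) = 8*15 + 5*9 - 13*(-11) + 12*14 = 476
sum(yi*x_{i+1}) = 14*5 + 15*(-13) + 9*12 - 11*8 = -105
Area = |476 + 105|/2 = 581/2 = 290.5000

290.5000 sq units


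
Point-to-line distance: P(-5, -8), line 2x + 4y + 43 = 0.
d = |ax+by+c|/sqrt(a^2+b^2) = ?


|2*(-5) + 4*(-8) + 43| = |1| = 1
sqrt(4 + 16) = sqrt(20) = 4.4721
d = 1/sqrt(20) = 0.2236

0.2236


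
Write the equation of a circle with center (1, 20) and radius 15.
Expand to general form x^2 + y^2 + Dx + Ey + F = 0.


(x-1)^2 + (y-20)^2 = 15^2
D = -2h = -2, E = -2k = -40
F = h^2+k^2-r^2 = 1+400-225 = 176

x^2 + y^2 - 2x - 40y + 176 = 0


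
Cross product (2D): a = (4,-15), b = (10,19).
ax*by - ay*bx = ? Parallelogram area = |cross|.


cross = 4*19 + 15*10 = 76 + 150 = 226
Parallelogram area = |226| = 226

cross = 226, parallelogram area = 226


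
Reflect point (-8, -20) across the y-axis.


Reflection rule for y-axis: (-x, y)
(-8, -20) -> (8, -20)

(8, -20)


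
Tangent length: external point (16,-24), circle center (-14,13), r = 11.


d = sqrt((16+ 14)^2 + (-24-13)^2) = sqrt(900+1369) = 47.6340
L = sqrt(2269.0000 - 121) = sqrt(2148.0000) = 46.3465

46.3465


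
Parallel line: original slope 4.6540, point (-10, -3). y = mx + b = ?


Parallel lines have equal slopes.
m2 = 4.6540
b2 = -3 - 4.6540*(-10) = 43.5400

y = 4.6540x + 43.5400


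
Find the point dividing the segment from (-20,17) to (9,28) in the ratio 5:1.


Px = (5*9 + 1*(-20))/6 = 25/6 = 4.1667
Py = (5*28 + 1*17)/6 = 157/6 = 26.1667

P = (4.1667, 26.1667)


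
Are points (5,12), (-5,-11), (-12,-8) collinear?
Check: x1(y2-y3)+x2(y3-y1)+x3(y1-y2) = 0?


5*(-11+ 8) - 5*(-8-12) - 12*(12+ 11)
= -15 + 100 - 276 = -191

No, not collinear (determinant = -191)


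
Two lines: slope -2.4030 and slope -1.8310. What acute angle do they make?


m1-m2 = -0.572
1+m1*m2 = 5.399893
tan(theta) = |-0.572/5.399893| = 0.105928
theta = arctan(|-0.572/5.399893|) = 6.0467 degrees (acute angle)

6.0467 degrees


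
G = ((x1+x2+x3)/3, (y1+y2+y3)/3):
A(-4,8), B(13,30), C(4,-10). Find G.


Gx = (-4+13+4)/3 = 13/3 = 4.3333
Gy = (8+30- 10)/3 = 28/3 = 9.3333

G = (4.3333, 9.3333)


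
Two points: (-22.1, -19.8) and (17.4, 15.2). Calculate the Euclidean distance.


dx = 17.4 + 22.1 = 39.5
dy = 15.2 + 19.8 = 35.0
d = sqrt(1560.25 + 1225.0) = sqrt(2785.25) = 52.7755

52.7755


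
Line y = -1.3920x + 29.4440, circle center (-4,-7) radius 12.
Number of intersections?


Substitute y = -1.3920x + 29.4440: (x+ 4)^2 + (-1.3920x+29.4440+ 7)^2 = 144
Expand to Ax^2 + Bx + C = 0, where b-k = 36.444
A = 1+m^2 = 2.937664
B = 2(m(b-k) - h) = 2(-1.3920*36.444 + 4) = -93.460096
C = h^2 + (b-k)^2 - r^2 = 16 + 1328.165136 - 144 = 1200.165136
disc = B^2-4AC = 8734.7895 - 14102.7277 = -5367.9382
disc < 0

0 intersection points


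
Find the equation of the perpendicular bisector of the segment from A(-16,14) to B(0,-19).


Midpoint = (-8, -2.5)
Slope of AB = dy/dx = -33/16 = -2.0625
Perp slope = -dx/dy = 16/33 = 0.4848
b = My - (perp slope)*Mx = -2.5 + (16*(-8))/(-33) = -2.5 + 3.8788 = 1.3788

y = 0.4848x + 1.3788


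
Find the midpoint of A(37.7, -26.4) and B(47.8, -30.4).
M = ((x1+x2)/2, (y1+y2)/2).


Mx = (37.7 + 47.8)/2 = 85.5/2 = 42.7500
My = (-26.4 - 30.4)/2 = -56.8/2 = -28.4000

(42.7500, -28.4000)


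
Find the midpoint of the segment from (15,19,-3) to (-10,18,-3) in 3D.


Mx = (15- 10)/2 = 2.5000
My = (19+18)/2 = 18.5000
Mz = (-3- 3)/2 = -3.0000

M = (2.5000, 18.5000, -3.0000)


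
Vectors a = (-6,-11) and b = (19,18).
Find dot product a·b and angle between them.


a·b = -6*19 - 11*18 = -114 - 198 = -312
|a| = sqrt(36+121) = 12.5300
|b| = sqrt(361+324) = 26.1725
cos(theta) = -312/(sqrt(157)*sqrt(685)) = -312/sqrt(107545) = -0.951392
theta = arccos(-312/sqrt(107545)) = 162.0623 degrees

a·b = -312, theta = 162.0623 deg


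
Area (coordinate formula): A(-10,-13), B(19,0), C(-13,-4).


-10*(0+ 4) = -40
19*(-4+ 13) = 171
-13*(-13-0) = 169
sum = 300
Area = |300|/2 = 150.0000

150.0000 sq units


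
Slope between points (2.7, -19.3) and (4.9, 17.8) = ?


dy = 17.8 + 19.3 = 37.1
dx = 4.9 - 2.7 = 2.2
m = 37.1/2.2 = 16.8636

m = 16.8636


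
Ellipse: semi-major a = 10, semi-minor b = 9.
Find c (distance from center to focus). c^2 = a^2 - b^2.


c^2 = 10^2 - 9^2 = 100 - 81 = 19
c = sqrt(19) = 4.3589

c = 4.3589


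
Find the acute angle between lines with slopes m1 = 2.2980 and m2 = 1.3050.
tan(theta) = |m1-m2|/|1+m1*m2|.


m1-m2 = 0.993
1+m1*m2 = 3.99889
tan(theta) = |0.993/3.99889| = 0.248319
theta = arctan(|0.993/3.99889|) = 13.9456 degrees (acute angle)

13.9456 degrees


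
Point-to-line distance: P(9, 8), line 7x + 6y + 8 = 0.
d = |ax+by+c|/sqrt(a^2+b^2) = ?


|7*9 + 6*8 + 8| = |119| = 119
sqrt(49 + 36) = sqrt(85) = 9.2195
d = 119/sqrt(85) = 12.9074

12.9074


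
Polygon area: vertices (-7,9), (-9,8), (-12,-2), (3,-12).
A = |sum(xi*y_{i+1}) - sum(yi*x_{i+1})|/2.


sum(xi*y_{i+1}) = -7*8 - 9*(-2) - 12*(-12) + 3*9 = 133
sum(yi*x_{i+1}) = 9*(-9) + 8*(-12) - 2*3 - 12*(-7) = -99
Area = |133 + 99|/2 = 232/2 = 116.0000

116.0000 sq units


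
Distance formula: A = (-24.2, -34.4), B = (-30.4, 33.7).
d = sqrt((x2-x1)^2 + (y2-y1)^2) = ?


dx = -30.4 + 24.2 = -6.2
dy = 33.7 + 34.4 = 68.1
d = sqrt(38.44 + 4637.61) = sqrt(4676.05) = 68.3816

68.3816


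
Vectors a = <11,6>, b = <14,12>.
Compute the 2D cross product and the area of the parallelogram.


cross = 11*12 - 6*14 = 132 - 84 = 48
Parallelogram area = |48| = 48

cross = 48, parallelogram area = 48


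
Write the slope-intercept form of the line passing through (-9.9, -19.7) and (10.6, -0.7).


m = (19.0)/(20.5) = 0.9268
b = y1 - m*x1 = -19.7 - (19.0*(-9.9))/(20.5) = -19.7 + 9.1756 = -10.5244

y = 0.9268x - 10.5244


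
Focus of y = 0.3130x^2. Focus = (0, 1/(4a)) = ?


a = 0.3130
4a = 1.2520
focus = (0, 1/1.2520) = (0, 0.7987)

Focus = (0, 0.7987)


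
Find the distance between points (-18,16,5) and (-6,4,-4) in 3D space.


dx=12, dy=-12, dz=-9
d = sqrt(144+144+81) = sqrt(369) = 19.2094

19.2094


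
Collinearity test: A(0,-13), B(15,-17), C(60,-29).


0*(-17+ 29) + 15*(-29+ 13) + 60*(-13+ 17)
= 0 - 240 + 240 = 0

Yes, collinear (determinant = 0)


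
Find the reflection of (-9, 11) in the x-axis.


Reflection rule for x-axis: (x, -y)
(-9, 11) -> (-9, -11)

(-9, -11)


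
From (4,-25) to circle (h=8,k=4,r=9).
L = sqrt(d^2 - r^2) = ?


d = sqrt((4-8)^2 + (-25-4)^2) = sqrt(16+841) = 29.2746
L = sqrt(857.0000 - 81) = sqrt(776.0000) = 27.8568

27.8568


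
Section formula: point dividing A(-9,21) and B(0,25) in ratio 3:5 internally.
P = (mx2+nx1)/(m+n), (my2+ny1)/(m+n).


Px = (3*0 + 5*(-9))/8 = -45/8 = -5.6250
Py = (3*25 + 5*21)/8 = 180/8 = 22.5000

P = (-5.6250, 22.5000)


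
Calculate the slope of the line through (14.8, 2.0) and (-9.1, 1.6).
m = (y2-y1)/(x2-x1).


dy = 1.6 - 2.0 = -0.4
dx = -9.1 - 14.8 = -23.9
m = -0.4/(-23.9) = 0.0167

m = 0.0167


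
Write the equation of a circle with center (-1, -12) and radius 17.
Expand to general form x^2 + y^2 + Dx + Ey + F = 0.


(x+ 1)^2 + (y+ 12)^2 = 17^2
D = -2h = 2, E = -2k = 24
F = h^2+k^2-r^2 = 1+144-289 = -144

x^2 + y^2 + 2x + 24y - 144 = 0


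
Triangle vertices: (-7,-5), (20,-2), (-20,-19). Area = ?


-7*(-2+ 19) = -119
20*(-19+ 5) = -280
-20*(-5+ 2) = 60
sum = -339
Area = |-339|/2 = 169.5000

169.5000 sq units


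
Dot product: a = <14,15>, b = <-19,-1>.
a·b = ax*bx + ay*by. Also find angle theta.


a·b = 14*(-19) + 15*(-1) = -266 - 15 = -281
|a| = sqrt(196+225) = 20.5183
|b| = sqrt(361+1) = 19.0263
cos(theta) = -281/(sqrt(421)*sqrt(362)) = -281/sqrt(152402) = -0.719799
theta = arccos(-281/sqrt(152402)) = 136.0379 degrees

a·b = -281, theta = 136.0379 deg


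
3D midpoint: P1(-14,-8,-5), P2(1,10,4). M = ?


Mx = (-14+1)/2 = -6.5000
My = (-8+10)/2 = 1.0000
Mz = (-5+4)/2 = -0.5000

M = (-6.5000, 1.0000, -0.5000)


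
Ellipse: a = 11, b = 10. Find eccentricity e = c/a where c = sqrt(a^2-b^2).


c = sqrt(121-100) = sqrt(21) = 4.5826
e = c/a = sqrt(21)/11 = 0.4166

e = 0.4166


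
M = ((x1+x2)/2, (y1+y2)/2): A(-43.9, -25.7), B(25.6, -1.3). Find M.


Mx = (-43.9 + 25.6)/2 = -18.3/2 = -9.1500
My = (-25.7 - 1.3)/2 = -27.0/2 = -13.5000

(-9.1500, -13.5000)


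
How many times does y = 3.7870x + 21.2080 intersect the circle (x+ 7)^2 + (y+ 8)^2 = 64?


Substitute y = 3.7870x + 21.2080: (x+ 7)^2 + (3.7870x+21.2080+ 8)^2 = 64
Expand to Ax^2 + Bx + C = 0, where b-k = 29.208
A = 1+m^2 = 15.341369
B = 2(m(b-k) - h) = 2(3.7870*29.208 + 7) = 235.221392
C = h^2 + (b-k)^2 - r^2 = 49 + 853.107264 - 64 = 838.107264
disc = B^2-4AC = 55329.1033 - 51430.8512 = 3898.2521
disc > 0

2 intersection points


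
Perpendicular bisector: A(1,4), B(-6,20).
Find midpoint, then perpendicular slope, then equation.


Midpoint = (-2.5, 12)
Slope of AB = dy/dx = 16/(-7) = -2.2857
Perp slope = -dx/dy = 7/16 = 0.4375
b = My - (perp slope)*Mx = 12 + (-7*(-2.5))/16 = 12 + 1.0938 = 13.0938

y = 0.4375x + 13.0938


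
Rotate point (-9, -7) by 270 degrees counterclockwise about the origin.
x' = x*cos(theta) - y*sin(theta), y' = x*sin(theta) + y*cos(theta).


cos(270) = 0, sin(270) = -1
x' = -9*0 + 7*(-1) = -7
y' = -9*(-1) - 7*0 = 9

(-7, 9)


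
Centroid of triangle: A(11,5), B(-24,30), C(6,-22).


Gx = (11- 24+6)/3 = -7/3 = -2.3333
Gy = (5+30- 22)/3 = 13/3 = 4.3333

G = (-2.3333, 4.3333)


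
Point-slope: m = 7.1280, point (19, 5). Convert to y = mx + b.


y - 5 = 7.1280(x - 19)
y = 7.1280x + 5 - 7.1280*19
y = 7.1280x - 130.4320

y = 7.1280x - 130.4320


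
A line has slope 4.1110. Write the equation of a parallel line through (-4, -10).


Parallel lines have equal slopes.
m2 = 4.1110
b2 = -10 - 4.1110*(-4) = 6.4440

y = 4.1110x + 6.4440


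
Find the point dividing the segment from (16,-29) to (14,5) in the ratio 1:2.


Px = (1*14 + 2*16)/3 = 46/3 = 15.3333
Py = (1*5 + 2*(-29))/3 = -53/3 = -17.6667

P = (15.3333, -17.6667)


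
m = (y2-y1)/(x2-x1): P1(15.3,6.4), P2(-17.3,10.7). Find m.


dy = 10.7 - 6.4 = 4.3
dx = -17.3 - 15.3 = -32.6
m = 4.3/(-32.6) = -0.1319

m = -0.1319


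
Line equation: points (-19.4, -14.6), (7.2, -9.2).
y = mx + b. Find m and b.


m = (5.4)/(26.6) = 0.2030
b = y1 - m*x1 = -14.6 - (5.4*(-19.4))/(26.6) = -14.6 + 3.9383 = -10.6617

y = 0.2030x - 10.6617


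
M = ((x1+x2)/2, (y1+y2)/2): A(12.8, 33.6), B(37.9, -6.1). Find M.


Mx = (12.8 + 37.9)/2 = 50.7/2 = 25.3500
My = (33.6 - 6.1)/2 = 27.5/2 = 13.7500

(25.3500, 13.7500)


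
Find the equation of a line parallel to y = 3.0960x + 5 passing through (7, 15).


Parallel lines have equal slopes.
m2 = 3.0960
b2 = 15 - 3.0960*7 = -6.6720

y = 3.0960x - 6.6720


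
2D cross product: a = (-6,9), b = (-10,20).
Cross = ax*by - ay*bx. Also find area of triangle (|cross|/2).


cross = -6*20 - 9*(-10) = -120 + 90 = -30
Triangle area = |-30|/2 = 30/2 = 15.0000

cross = -30, triangle area = 15.0000


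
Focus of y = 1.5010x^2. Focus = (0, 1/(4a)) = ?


a = 1.5010
4a = 6.0040
focus = (0, 1/6.0040) = (0, 0.1666)

Focus = (0, 0.1666)


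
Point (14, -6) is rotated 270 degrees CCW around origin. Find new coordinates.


cos(270) = 0, sin(270) = -1
x' = 14*0 + 6*(-1) = -6
y' = 14*(-1) - 6*0 = -14

(-6, -14)


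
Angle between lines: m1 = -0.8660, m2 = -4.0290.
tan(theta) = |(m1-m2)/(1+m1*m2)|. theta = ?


m1-m2 = 3.163
1+m1*m2 = 4.489114
tan(theta) = |3.163/4.489114| = 0.704593
theta = arctan(|3.163/4.489114|) = 35.1683 degrees (acute angle)

35.1683 degrees


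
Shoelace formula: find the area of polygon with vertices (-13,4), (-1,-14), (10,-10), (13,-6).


sum(xi*y_{i+1}) = -13*(-14) - 1*(-10) + 10*(-6) + 13*4 = 184
sum(yi*x_{i+1}) = 4*(-1) - 14*10 - 10*13 - 6*(-13) = -196
Area = |184 + 196|/2 = 380/2 = 190.0000

190.0000 sq units


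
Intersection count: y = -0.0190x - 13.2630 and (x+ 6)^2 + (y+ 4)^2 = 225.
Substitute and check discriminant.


Substitute y = -0.0190x - 13.2630: (x+ 6)^2 + (-0.0190x- 13.2630+ 4)^2 = 225
Expand to Ax^2 + Bx + C = 0, where b-k = -9.263
A = 1+m^2 = 1.000361
B = 2(m(b-k) - h) = 2(-0.0190*(-9.263) + 6) = 12.351994
C = h^2 + (b-k)^2 - r^2 = 36 + 85.803169 - 225 = -103.196831
disc = B^2-4AC = 152.5718 + 412.9363 = 565.5081
disc > 0

2 intersection points


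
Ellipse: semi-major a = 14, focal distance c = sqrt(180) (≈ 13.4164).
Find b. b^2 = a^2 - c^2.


b^2 = 14^2 - (sqrt(180))^2 = 196 - 180 = 16
b = sqrt(16) = 4

b = 4


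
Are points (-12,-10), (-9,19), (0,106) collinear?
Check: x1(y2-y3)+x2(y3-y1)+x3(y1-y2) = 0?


-12*(19-106) - 9*(106+ 10) + 0*(-10-19)
= 1044 - 1044 + 0 = 0

Yes, collinear (determinant = 0)


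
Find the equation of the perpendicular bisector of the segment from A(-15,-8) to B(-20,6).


Midpoint = (-17.5, -1)
Slope of AB = dy/dx = 14/(-5) = -2.8000
Perp slope = -dx/dy = 5/14 = 0.3571
b = My - (perp slope)*Mx = -1 + (-5*(-17.5))/14 = -1 + 6.2500 = 5.2500

y = 0.3571x + 5.2500


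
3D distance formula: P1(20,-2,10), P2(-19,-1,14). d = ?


dx=-39, dy=1, dz=4
d = sqrt(1521+1+16) = sqrt(1538) = 39.2173

39.2173


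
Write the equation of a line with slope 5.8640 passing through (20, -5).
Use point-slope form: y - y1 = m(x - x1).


y + 5 = 5.8640(x - 20)
y = 5.8640x - 5 - 5.8640*20
y = 5.8640x - 122.2800

y = 5.8640x - 122.2800


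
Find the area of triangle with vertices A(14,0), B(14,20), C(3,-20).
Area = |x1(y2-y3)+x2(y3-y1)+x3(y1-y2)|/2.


14*(20+ 20) = 560
14*(-20-0) = -280
3*(0-20) = -60
sum = 220
Area = |220|/2 = 110.0000

110.0000 sq units


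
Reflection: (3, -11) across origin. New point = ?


Reflection rule for origin: (-x, -y)
(3, -11) -> (-3, 11)

(-3, 11)


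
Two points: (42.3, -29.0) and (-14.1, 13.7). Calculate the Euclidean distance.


dx = -14.1 - 42.3 = -56.4
dy = 13.7 + 29.0 = 42.7
d = sqrt(3180.96 + 1823.29) = sqrt(5004.25) = 70.7407

70.7407


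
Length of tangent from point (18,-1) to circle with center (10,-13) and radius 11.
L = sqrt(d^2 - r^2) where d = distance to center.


d = sqrt((18-10)^2 + (-1+ 13)^2) = sqrt(64+144) = 14.4222
L = sqrt(208.0000 - 121) = sqrt(87.0000) = 9.3274

9.3274


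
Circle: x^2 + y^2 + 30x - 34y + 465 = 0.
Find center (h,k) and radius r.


h = -D/2 = -30/2 = -15
k = -E/2 = 34/2 = 17
r^2 = h^2 + k^2 - F = 225 + 289 - 465 = 49
r = 7

Center (-15, 17), radius = 7


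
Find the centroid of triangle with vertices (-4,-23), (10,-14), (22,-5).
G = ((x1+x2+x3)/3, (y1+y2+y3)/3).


Gx = (-4+10+22)/3 = 28/3 = 9.3333
Gy = (-23- 14- 5)/3 = -42/3 = -14.0000

G = (9.3333, -14.0000)


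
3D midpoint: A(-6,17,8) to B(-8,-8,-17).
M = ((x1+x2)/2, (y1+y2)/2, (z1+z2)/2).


Mx = (-6- 8)/2 = -7.0000
My = (17- 8)/2 = 4.5000
Mz = (8- 17)/2 = -4.5000

M = (-7.0000, 4.5000, -4.5000)


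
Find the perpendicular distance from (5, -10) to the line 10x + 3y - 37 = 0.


|10*5 + 3*(-10) - 37| = |-17| = 17
sqrt(100 + 9) = sqrt(109) = 10.4403
d = 17/sqrt(109) = 1.6283

1.6283


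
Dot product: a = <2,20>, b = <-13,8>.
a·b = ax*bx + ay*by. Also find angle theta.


a·b = 2*(-13) + 20*8 = -26 + 160 = 134
|a| = sqrt(4+400) = 20.0998
|b| = sqrt(169+64) = 15.2643
cos(theta) = 134/(sqrt(404)*sqrt(233)) = 134/sqrt(94132) = 0.436753
theta = arccos(134/sqrt(94132)) = 64.1031 degrees

a·b = 134, theta = 64.1031 deg


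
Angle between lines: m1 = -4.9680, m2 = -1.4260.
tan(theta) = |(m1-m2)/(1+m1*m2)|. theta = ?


m1-m2 = -3.542
1+m1*m2 = 8.084368
tan(theta) = |-3.542/8.084368| = 0.438129
theta = arctan(|-3.542/8.084368|) = 23.6596 degrees (acute angle)

23.6596 degrees


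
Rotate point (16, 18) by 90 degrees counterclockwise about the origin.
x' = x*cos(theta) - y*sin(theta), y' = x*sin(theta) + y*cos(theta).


cos(90) = 0, sin(90) = 1
x' = 16*0 - 18*1 = -18
y' = 16*1 + 18*0 = 16

(-18, 16)


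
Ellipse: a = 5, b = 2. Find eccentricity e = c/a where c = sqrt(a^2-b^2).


c = sqrt(25-4) = sqrt(21) = 4.5826
e = c/a = sqrt(21)/5 = 0.9165

e = 0.9165


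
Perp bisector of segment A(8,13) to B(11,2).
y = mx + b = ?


Midpoint = (9.5, 7.5)
Slope of AB = dy/dx = -11/3 = -3.6667
Perp slope = -dx/dy = 3/11 = 0.2727
b = My - (perp slope)*Mx = 7.5 + (3*9.5)/(-11) = 7.5 - 2.5909 = 4.9091

y = 0.2727x + 4.9091


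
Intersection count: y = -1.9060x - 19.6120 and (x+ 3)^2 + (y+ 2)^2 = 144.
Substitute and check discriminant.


Substitute y = -1.9060x - 19.6120: (x+ 3)^2 + (-1.9060x- 19.6120+ 2)^2 = 144
Expand to Ax^2 + Bx + C = 0, where b-k = -17.612
A = 1+m^2 = 4.632836
B = 2(m(b-k) - h) = 2(-1.9060*(-17.612) + 3) = 73.136944
C = h^2 + (b-k)^2 - r^2 = 9 + 310.182544 - 144 = 175.182544
disc = B^2-4AC = 5349.0126 - 3246.3680 = 2102.6446
disc > 0

2 intersection points


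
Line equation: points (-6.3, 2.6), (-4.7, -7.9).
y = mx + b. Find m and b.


m = (-10.5)/(1.6) = -6.5625
b = y1 - m*x1 = 2.6 - (-10.5*(-6.3))/(1.6) = 2.6 - 41.3438 = -38.7438

y = -6.5625x - 38.7438


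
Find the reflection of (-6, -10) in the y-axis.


Reflection rule for y-axis: (-x, y)
(-6, -10) -> (6, -10)

(6, -10)


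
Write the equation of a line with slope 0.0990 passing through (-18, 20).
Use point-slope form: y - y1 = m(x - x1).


y - 20 = 0.0990(x + 18)
y = 0.0990x + 20 - 0.0990*(-18)
y = 0.0990x + 21.7820

y = 0.0990x + 21.7820


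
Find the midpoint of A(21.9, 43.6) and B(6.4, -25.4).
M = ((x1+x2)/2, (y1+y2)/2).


Mx = (21.9 + 6.4)/2 = 28.3/2 = 14.1500
My = (43.6 - 25.4)/2 = 18.2/2 = 9.1000

(14.1500, 9.1000)


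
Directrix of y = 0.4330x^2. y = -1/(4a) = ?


a = 0.4330
1/(4a) = 0.5774
directrix: y = -0.5774 = -0.5774

y = -0.5774


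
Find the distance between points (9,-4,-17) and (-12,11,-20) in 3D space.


dx=-21, dy=15, dz=-3
d = sqrt(441+225+9) = sqrt(675) = 25.9808

25.9808


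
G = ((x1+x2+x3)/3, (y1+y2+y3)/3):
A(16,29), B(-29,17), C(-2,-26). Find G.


Gx = (16- 29- 2)/3 = -15/3 = -5.0000
Gy = (29+17- 26)/3 = 20/3 = 6.6667

G = (-5.0000, 6.6667)


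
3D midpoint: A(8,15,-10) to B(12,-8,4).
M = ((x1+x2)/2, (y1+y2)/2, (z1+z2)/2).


Mx = (8+12)/2 = 10.0000
My = (15- 8)/2 = 3.5000
Mz = (-10+4)/2 = -3.0000

M = (10.0000, 3.5000, -3.0000)


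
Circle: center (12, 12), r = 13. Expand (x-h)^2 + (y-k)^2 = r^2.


(x-12)^2 + (y-12)^2 = 13^2
D = -2h = -24, E = -2k = -24
F = h^2+k^2-r^2 = 144+144-169 = 119

x^2 + y^2 - 24x - 24y + 119 = 0


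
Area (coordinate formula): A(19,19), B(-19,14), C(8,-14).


19*(14+ 14) = 532
-19*(-14-19) = 627
8*(19-14) = 40
sum = 1199
Area = |1199|/2 = 599.5000

599.5000 sq units


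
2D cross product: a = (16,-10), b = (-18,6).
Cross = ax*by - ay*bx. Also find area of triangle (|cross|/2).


cross = 16*6 + 10*(-18) = 96 - 180 = -84
Triangle area = |-84|/2 = 84/2 = 42.0000

cross = -84, triangle area = 42.0000


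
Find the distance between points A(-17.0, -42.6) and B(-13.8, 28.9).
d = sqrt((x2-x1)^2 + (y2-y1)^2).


dx = -13.8 + 17.0 = 3.2
dy = 28.9 + 42.6 = 71.5
d = sqrt(10.24 + 5112.25) = sqrt(5122.49) = 71.5716

71.5716


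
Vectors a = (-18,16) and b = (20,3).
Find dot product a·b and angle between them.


a·b = -18*20 + 16*3 = -360 + 48 = -312
|a| = sqrt(324+256) = 24.0832
|b| = sqrt(400+9) = 20.2237
cos(theta) = -312/(sqrt(580)*sqrt(409)) = -312/sqrt(237220) = -0.640588
theta = arccos(-312/sqrt(237220)) = 129.8357 degrees

a·b = -312, theta = 129.8357 deg


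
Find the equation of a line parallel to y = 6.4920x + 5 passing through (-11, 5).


Parallel lines have equal slopes.
m2 = 6.4920
b2 = 5 - 6.4920*(-11) = 76.4120

y = 6.4920x + 76.4120


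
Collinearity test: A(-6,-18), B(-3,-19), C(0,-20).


-6*(-19+ 20) - 3*(-20+ 18) + 0*(-18+ 19)
= -6 + 6 + 0 = 0

Yes, collinear (determinant = 0)


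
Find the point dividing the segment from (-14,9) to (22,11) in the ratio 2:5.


Px = (2*22 + 5*(-14))/7 = -26/7 = -3.7143
Py = (2*11 + 5*9)/7 = 67/7 = 9.5714

P = (-3.7143, 9.5714)


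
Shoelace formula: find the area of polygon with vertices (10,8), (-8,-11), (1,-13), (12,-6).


sum(xi*y_{i+1}) = 10*(-11) - 8*(-13) + 1*(-6) + 12*8 = 84
sum(yi*x_{i+1}) = 8*(-8) - 11*1 - 13*12 - 6*10 = -291
Area = |84 + 291|/2 = 375/2 = 187.5000

187.5000 sq units


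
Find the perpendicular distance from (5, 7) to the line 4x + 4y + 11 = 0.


|4*5 + 4*7 + 11| = |59| = 59
sqrt(16 + 16) = sqrt(32) = 5.6569
d = 59/sqrt(32) = 10.4298

10.4298


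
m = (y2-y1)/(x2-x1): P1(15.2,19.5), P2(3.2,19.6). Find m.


dy = 19.6 - 19.5 = 0.1
dx = 3.2 - 15.2 = -12.0
m = 0.1/(-12.0) = -0.0083

m = -0.0083


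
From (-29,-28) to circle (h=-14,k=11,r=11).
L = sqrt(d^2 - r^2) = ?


d = sqrt((-29+ 14)^2 + (-28-11)^2) = sqrt(225+1521) = 41.7852
L = sqrt(1746.0000 - 121) = sqrt(1625.0000) = 40.3113

40.3113


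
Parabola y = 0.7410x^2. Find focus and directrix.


a = 0.7410
1/(4a) = 0.3374
Focus = (0, 0.3374)
Directrix: y = -0.3374

Focus = (0, 0.3374), Directrix: y = -0.3374


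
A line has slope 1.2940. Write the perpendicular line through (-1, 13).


Perpendicular slope = -1/m1 = -1/1.2940 = -0.7728
b2 = y0 - m2*x0 = 13 - 1/1.2940 = 13 - 0.7728 = 12.2272

y = -0.7728x + 12.2272


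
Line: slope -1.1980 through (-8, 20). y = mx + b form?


y - 20 = -1.1980(x + 8)
y = -1.1980x + 20 + 1.1980*(-8)
y = -1.1980x + 10.4160

y = -1.1980x + 10.4160


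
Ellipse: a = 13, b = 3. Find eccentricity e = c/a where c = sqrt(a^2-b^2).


c = sqrt(169-9) = sqrt(160) = 12.6491
e = c/a = sqrt(160)/13 = 0.9730

e = 0.9730


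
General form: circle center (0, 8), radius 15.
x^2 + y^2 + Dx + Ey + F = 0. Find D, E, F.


(x-0)^2 + (y-8)^2 = 15^2
D = -2h = 0, E = -2k = -16
F = h^2+k^2-r^2 = 0+64-225 = -161

D = 0, E = -16, F = -161


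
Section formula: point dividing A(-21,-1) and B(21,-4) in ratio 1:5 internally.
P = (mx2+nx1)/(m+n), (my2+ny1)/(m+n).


Px = (1*21 + 5*(-21))/6 = -84/6 = -14.0000
Py = (1*(-4) + 5*(-1))/6 = -9/6 = -1.5000

P = (-14.0000, -1.5000)


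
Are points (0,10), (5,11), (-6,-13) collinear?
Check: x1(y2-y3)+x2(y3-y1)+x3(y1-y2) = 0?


0*(11+ 13) + 5*(-13-10) - 6*(10-11)
= 0 - 115 + 6 = -109

No, not collinear (determinant = -109)


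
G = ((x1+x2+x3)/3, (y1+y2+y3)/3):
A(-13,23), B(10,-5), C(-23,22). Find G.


Gx = (-13+10- 23)/3 = -26/3 = -8.6667
Gy = (23- 5+22)/3 = 40/3 = 13.3333

G = (-8.6667, 13.3333)


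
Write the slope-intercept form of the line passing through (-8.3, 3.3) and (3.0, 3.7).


m = (0.4)/(11.3) = 0.0354
b = y1 - m*x1 = 3.3 - (0.4*(-8.3))/(11.3) = 3.3 + 0.2938 = 3.5938

y = 0.0354x + 3.5938


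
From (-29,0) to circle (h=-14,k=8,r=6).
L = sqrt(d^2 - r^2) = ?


d = sqrt((-29+ 14)^2 + (0-8)^2) = sqrt(225+64) = 17.0000
L = sqrt(289.0000 - 36) = sqrt(253.0000) = 15.9060

15.9060


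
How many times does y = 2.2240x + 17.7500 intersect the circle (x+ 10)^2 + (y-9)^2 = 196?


Substitute y = 2.2240x + 17.7500: (x+ 10)^2 + (2.2240x+17.7500-9)^2 = 196
Expand to Ax^2 + Bx + C = 0, where b-k = 8.75
A = 1+m^2 = 5.946176
B = 2(m(b-k) - h) = 2(2.2240*8.75 + 10) = 58.92
C = h^2 + (b-k)^2 - r^2 = 100 + 76.5625 - 196 = -19.4375
disc = B^2-4AC = 3471.5664 + 462.3152 = 3933.8816
disc > 0

2 intersection points


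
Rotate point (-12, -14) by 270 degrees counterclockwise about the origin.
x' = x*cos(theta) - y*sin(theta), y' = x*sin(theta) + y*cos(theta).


cos(270) = 0, sin(270) = -1
x' = -12*0 + 14*(-1) = -14
y' = -12*(-1) - 14*0 = 12

(-14, 12)


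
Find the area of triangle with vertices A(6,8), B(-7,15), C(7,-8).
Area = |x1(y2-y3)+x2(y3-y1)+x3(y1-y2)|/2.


6*(15+ 8) = 138
-7*(-8-8) = 112
7*(8-15) = -49
sum = 201
Area = |201|/2 = 100.5000

100.5000 sq units


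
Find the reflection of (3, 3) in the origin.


Reflection rule for origin: (-x, -y)
(3, 3) -> (-3, -3)

(-3, -3)


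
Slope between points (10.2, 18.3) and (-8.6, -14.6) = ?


dy = -14.6 - 18.3 = -32.9
dx = -8.6 - 10.2 = -18.8
m = -32.9/(-18.8) = 1.7500

m = 1.7500


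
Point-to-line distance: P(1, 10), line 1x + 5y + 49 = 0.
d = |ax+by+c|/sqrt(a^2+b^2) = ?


|1*1 + 5*10 + 49| = |100| = 100
sqrt(1 + 25) = sqrt(26) = 5.0990
d = 100/sqrt(26) = 19.6116

19.6116


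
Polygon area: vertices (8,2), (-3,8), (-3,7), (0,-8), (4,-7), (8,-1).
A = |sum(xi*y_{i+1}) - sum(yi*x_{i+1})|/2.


sum(xi*y_{i+1}) = 8*8 - 3*7 - 3*(-8) + 0*(-7) + 4*(-1) + 8*2 = 79
sum(yi*x_{i+1}) = 2*(-3) + 8*(-3) + 7*0 - 8*4 - 7*8 - 1*8 = -126
Area = |79 + 126|/2 = 205/2 = 102.5000

102.5000 sq units


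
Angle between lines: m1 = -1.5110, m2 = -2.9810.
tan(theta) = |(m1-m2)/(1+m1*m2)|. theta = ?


m1-m2 = 1.47
1+m1*m2 = 5.504291
tan(theta) = |1.47/5.504291| = 0.267064
theta = arctan(|1.47/5.504291|) = 14.9527 degrees (acute angle)

14.9527 degrees


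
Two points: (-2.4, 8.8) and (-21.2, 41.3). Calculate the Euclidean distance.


dx = -21.2 + 2.4 = -18.8
dy = 41.3 - 8.8 = 32.5
d = sqrt(353.44 + 1056.25) = sqrt(1409.69) = 37.5458

37.5458


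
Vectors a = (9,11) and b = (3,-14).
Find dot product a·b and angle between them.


a·b = 9*3 + 11*(-14) = 27 - 154 = -127
|a| = sqrt(81+121) = 14.2127
|b| = sqrt(9+196) = 14.3178
cos(theta) = -127/(sqrt(202)*sqrt(205)) = -127/sqrt(41410) = -0.624096
theta = arccos(-127/sqrt(41410)) = 128.6158 degrees

a·b = -127, theta = 128.6158 deg


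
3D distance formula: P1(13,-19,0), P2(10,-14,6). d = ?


dx=-3, dy=5, dz=6
d = sqrt(9+25+36) = sqrt(70) = 8.3666

8.3666


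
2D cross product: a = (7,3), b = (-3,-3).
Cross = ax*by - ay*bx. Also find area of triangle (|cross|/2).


cross = 7*(-3) - 3*(-3) = -21 + 9 = -12
Triangle area = |-12|/2 = 12/2 = 6.0000

cross = -12, triangle area = 6.0000


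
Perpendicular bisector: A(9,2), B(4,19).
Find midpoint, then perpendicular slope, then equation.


Midpoint = (6.5, 10.5)
Slope of AB = dy/dx = 17/(-5) = -3.4000
Perp slope = -dx/dy = 5/17 = 0.2941
b = My - (perp slope)*Mx = 10.5 + (-5*6.5)/17 = 10.5 - 1.9118 = 8.5882

y = 0.2941x + 8.5882


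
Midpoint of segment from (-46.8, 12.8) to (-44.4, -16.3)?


Mx = (-46.8 - 44.4)/2 = -91.2/2 = -45.6000
My = (12.8 - 16.3)/2 = -3.5/2 = -1.7500

(-45.6000, -1.7500)


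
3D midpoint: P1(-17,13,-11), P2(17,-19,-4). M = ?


Mx = (-17+17)/2 = 0
My = (13- 19)/2 = -3.0000
Mz = (-11- 4)/2 = -7.5000

M = (0, -3.0000, -7.5000)


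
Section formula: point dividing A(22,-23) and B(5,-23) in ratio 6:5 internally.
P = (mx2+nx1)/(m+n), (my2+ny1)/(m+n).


Px = (6*5 + 5*22)/11 = 140/11 = 12.7273
Py = (6*(-23) + 5*(-23))/11 = -253/11 = -23.0000

P = (12.7273, -23.0000)
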